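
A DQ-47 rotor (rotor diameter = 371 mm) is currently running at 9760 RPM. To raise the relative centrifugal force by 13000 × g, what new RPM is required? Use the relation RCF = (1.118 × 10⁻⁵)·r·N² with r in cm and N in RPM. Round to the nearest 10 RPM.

N₂ ≈ 12570 RPM

r = 371 mm / 2 = 185.5 mm = 18.55 cm
Current RCF = 1.118 × 10⁻⁵ × 18.55 × (9760)² = 1.118 × 10⁻⁵ × 18.55 × 95,257,600 ≈ 19,755.4 × g
Target RCF = 19,755.4 + 13,000 = 32,755.4 × g
N² = 32,755.4 / (20.7389 × 10⁻⁵) = 157,941,839
N ≈ √157,941,839 ≈ 12,567.5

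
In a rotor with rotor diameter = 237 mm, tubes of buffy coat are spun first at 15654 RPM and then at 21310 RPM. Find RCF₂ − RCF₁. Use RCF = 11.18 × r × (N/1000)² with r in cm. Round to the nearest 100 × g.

≈ 27700 x g

r = 237 mm / 2 = 118.5 mm = 11.85 cm
RCF₁ = 11.18 × 11.85 × (15.654)² = 11.18 × 11.85 × 245.047716 ≈ 32,464.7 × g
RCF₂ = 11.18 × 11.85 × (21.31)² = 11.18 × 11.85 × 454.1161 ≈ 60,162.7 × g
Increase = 60,162.7 − 32,464.7 = 27,698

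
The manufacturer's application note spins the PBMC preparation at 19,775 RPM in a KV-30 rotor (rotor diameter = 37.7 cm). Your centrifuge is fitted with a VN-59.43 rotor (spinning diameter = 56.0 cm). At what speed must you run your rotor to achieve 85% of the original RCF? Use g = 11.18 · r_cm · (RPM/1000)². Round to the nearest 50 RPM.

≈ 14950 RPM

Original rotor: r = 37.7 / 2 = 18.85 cm
RCF = 11.18 × r × (N/1000)²
RCF_original = 11.18 × 18.85 × (19.775)² = 11.18 × 18.85 × 391.050625 ≈ 82,411.2 × g
Target RCF = 0.85 × 82,411.2 ≈ 70,049.5 × g
Your rotor: r = 56.0 / 2 = 28 cm
70,049.5 = 11.18 × 28 × (N/1000)²
(N/1000)² = 70,049.5 / 313.04 = 223.7717
N = 1000 × √223.7717 ≈ 14,959.0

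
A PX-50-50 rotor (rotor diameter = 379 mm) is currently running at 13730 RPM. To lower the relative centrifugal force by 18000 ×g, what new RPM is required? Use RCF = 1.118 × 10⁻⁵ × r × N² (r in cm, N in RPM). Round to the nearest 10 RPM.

≈ 10180 RPM

r = 379 mm / 2 = 189.5 mm = 18.95 cm
Current RCF = 1.118 × 10⁻⁵ × 18.95 × (13730)² = 1.118 × 10⁻⁵ × 18.95 × 188,512,900 ≈ 39,938.5 × g
Target RCF = 39,938.5 − 18,000 = 21,938.5 × g
N² = 21,938.5 / (21.1861 × 10⁻⁵) = 103,551,385
N ≈ √103,551,385 ≈ 10,176.0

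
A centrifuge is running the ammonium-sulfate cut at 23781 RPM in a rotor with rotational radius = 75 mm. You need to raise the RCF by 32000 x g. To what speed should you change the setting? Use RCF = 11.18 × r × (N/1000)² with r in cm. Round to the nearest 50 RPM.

r = 75 mm = 7.5 cm
Current RCF = 11.18 × 7.5 × (23.781)² = 11.18 × 7.5 × 565.535961 ≈ 47,420.2 × g
Target RCF = 47,420.2 + 32,000 = 79,420.2 × g
(N/1000)² = 79,420.2 / 83.85 = 947.1699
N = 1000 × √947.1699 ≈ 30,776.1

30800 RPM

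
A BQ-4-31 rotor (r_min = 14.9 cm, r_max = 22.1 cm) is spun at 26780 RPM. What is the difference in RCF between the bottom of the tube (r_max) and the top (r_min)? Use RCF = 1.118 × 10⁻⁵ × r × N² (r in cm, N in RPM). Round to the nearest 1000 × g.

RCF_max = 1.118 × 10⁻⁵ × 22.1 × (26780)² = 1.118 × 10⁻⁵ × 22.1 × 717,168,400 ≈ 177,196.5 × g
RCF_min = 1.118 × 10⁻⁵ × 14.9 × (26780)² = 1.118 × 10⁻⁵ × 14.9 × 717,168,400 ≈ 119,467.3 × g
ΔRCF = 177,196.5 − 119,467.3 = 57,729.2

≈ 58000 g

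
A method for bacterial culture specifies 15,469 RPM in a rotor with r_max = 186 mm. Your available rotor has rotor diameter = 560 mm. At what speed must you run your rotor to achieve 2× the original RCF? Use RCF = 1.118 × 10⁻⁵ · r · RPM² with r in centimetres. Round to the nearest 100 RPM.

Original rotor: r = 186 mm = 18.6 cm
RCF_original = 1.118 × 10⁻⁵ × 18.6 × (15469)² = 1.118 × 10⁻⁵ × 18.6 × 239,289,961 ≈ 49,759.9 × g
Target RCF = 2 × 49,759.9 ≈ 99,519.8 × g
Your rotor: r = 560 mm / 2 = 280 mm = 28 cm
99,519.8 = 1.118 × 10⁻⁵ × 28 × N²
N² = 99,519.8 / (31.304 × 10⁻⁵) = 317,914,005
N ≈ √317,914,005 ≈ 17,830.1

17800 RPM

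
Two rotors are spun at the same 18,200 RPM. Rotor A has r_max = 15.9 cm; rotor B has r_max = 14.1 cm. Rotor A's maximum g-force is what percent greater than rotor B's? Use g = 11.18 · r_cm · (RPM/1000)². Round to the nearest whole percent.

13%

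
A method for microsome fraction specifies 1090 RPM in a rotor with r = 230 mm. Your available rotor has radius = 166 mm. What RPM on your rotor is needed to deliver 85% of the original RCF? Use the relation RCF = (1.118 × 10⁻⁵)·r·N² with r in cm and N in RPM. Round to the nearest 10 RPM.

Original rotor: r = 230 mm = 23.0 cm
RCF_original = 1.118 × 10⁻⁵ × 23 × (1090)² = 1.118 × 10⁻⁵ × 23 × 1,188,100 ≈ 305.5 × g
Target RCF = 0.85 × 305.5 ≈ 259.7 × g
Your rotor: r = 166 mm = 16.6 cm
259.7 = 1.118 × 10⁻⁵ × 16.6 × N²
N² = 259.7 / (18.5588 × 10⁻⁵) = 1,399,336
N ≈ √1,399,336 ≈ 1,182.9

≈ 1180 RPM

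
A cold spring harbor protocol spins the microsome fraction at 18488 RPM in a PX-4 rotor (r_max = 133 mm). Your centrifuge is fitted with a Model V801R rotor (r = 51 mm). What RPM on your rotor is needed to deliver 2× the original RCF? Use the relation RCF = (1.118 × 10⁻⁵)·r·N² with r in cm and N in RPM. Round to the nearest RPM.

≈ 42223 RPM

Original rotor: r = 133 mm = 13.3 cm
RCF_original = 1.118 × 10⁻⁵ × 13.3 × (18488)² = 1.118 × 10⁻⁵ × 13.3 × 341,806,144 ≈ 50,824.5 × g
Target RCF = 2 × 50,824.5 ≈ 101,649 × g
Your rotor: r = 51 mm = 5.1 cm
101,649 = 1.118 × 10⁻⁵ × 5.1 × N²
N² = 101,649 / (5.7018 × 10⁻⁵) = 1,782,752,815
N ≈ √1,782,752,815 ≈ 42,222.7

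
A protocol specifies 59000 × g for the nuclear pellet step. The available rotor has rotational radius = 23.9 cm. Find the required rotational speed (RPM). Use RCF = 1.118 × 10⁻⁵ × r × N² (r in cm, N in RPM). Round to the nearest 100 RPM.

RCF = 1.118 × 10⁻⁵ × r × N²
59,000 = 1.118 × 10⁻⁵ × 23.9 × N²
N² = 59,000 / (26.7202 × 10⁻⁵) = 220,806,730
N ≈ √220,806,730 ≈ 14,859.6

≈ 14900 RPM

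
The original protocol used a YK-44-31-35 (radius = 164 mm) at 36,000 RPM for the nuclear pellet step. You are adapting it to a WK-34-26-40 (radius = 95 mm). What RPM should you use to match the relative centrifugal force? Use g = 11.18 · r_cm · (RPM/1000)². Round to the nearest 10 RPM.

47300 RPM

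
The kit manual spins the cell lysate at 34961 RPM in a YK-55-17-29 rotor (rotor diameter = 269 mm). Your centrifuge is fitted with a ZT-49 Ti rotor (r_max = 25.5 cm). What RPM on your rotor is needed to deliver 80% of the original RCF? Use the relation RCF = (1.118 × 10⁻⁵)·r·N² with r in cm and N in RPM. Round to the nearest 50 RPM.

Original rotor: r = 269 mm / 2 = 134.5 mm = 13.45 cm
RCF = 1.118 × 10⁻⁵ × r × N²
RCF_original = 1.118 × 10⁻⁵ × 13.45 × (34961)² = 1.118 × 10⁻⁵ × 13.45 × 1,222,271,521 ≈ 183,794.2 × g
Target RCF = 0.8 × 183,794.2 ≈ 147,035.4 × g
147,035.4 = 1.118 × 10⁻⁵ × 25.5 × N²
N² = 147,035.4 / (28.509 × 10⁻⁵) = 515,750,816
N ≈ √515,750,816 ≈ 22,710.1

≈ 22700 RPM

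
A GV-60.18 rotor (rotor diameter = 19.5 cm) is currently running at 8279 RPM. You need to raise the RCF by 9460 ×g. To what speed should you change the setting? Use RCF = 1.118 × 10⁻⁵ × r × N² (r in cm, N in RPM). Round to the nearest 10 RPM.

12460 RPM

r = 19.5 / 2 = 9.75 cm
Current RCF = 1.118 × 10⁻⁵ × 9.75 × (8279)² = 1.118 × 10⁻⁵ × 9.75 × 68,541,841 ≈ 7,471.4 × g
Target RCF = 7,471.4 + 9,460 = 16,931.4 × g
N² = 16,931.4 / (10.9005 × 10⁻⁵) = 155,326,820
N ≈ √155,326,820 ≈ 12,463.0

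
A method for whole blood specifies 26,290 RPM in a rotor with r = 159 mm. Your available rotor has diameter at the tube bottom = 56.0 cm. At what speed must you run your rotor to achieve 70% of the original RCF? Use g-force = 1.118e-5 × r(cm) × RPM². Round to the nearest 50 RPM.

16600 RPM

Original rotor: r = 159 mm = 15.9 cm
RCF = 1.118 × 10⁻⁵ × r × N²
RCF_original = 1.118 × 10⁻⁵ × 15.9 × (26290)² = 1.118 × 10⁻⁵ × 15.9 × 691,164,100 ≈ 122,862.7 × g
Target RCF = 0.7 × 122,862.7 ≈ 86,003.9 × g
Your rotor: r = 56.0 / 2 = 28 cm
86,003.9 = 1.118 × 10⁻⁵ × 28 × N²
N² = 86,003.9 / (31.304 × 10⁻⁵) = 274,737,733
N ≈ √274,737,733 ≈ 16,575.2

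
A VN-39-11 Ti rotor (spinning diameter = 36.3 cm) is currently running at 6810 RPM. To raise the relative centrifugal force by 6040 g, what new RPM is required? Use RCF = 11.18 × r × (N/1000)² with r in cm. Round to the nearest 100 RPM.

8700 RPM

r = 36.3 / 2 = 18.15 cm
Current RCF = 11.18 × 18.15 × (6.81)² = 11.18 × 18.15 × 46.3761 ≈ 9,410.5 × g
Target RCF = 9,410.5 + 6,040 = 15,450.5 × g
(N/1000)² = 15,450.5 / 202.917 = 76.14197
N = 1000 × √76.14197 ≈ 8,725.9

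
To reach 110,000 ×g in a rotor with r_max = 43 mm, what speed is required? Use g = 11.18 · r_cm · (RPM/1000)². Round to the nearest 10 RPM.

r = 43 mm = 4.3 cm
110,000 = 11.18 × 4.3 × (N/1000)²
(N/1000)² = 110,000 / 48.074 = 2288.139
N = 1000 × √2288.139 ≈ 47,834.5

N ≈ 47830 RPM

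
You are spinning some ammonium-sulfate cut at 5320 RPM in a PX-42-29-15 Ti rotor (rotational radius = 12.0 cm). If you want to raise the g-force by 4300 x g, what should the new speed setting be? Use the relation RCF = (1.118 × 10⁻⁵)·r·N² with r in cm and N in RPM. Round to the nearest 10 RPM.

7770 RPM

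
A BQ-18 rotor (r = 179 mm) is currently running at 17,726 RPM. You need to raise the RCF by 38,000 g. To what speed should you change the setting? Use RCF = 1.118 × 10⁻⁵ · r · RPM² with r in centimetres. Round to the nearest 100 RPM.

N₂ ≈ 22500 RPM

r = 179 mm = 17.9 cm
Current RCF = 1.118 × 10⁻⁵ × 17.9 × (17726)² = 1.118 × 10⁻⁵ × 17.9 × 314,211,076 ≈ 62,880.5 × g
Target RCF = 62,880.5 + 38,000 = 100,880.5 × g
N² = 100,880.5 / (20.0122 × 10⁻⁵) = 504,095,002
N ≈ √504,095,002 ≈ 22,452.1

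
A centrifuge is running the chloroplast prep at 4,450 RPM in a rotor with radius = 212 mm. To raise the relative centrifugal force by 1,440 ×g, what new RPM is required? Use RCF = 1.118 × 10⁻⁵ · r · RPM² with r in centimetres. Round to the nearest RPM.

r = 212 mm = 21.2 cm
Current RCF = 1.118 × 10⁻⁵ × 21.2 × (4450)² = 1.118 × 10⁻⁵ × 21.2 × 19,802,500 ≈ 4,693.5 × g
Target RCF = 4,693.5 + 1,440 = 6,133.5 × g
N² = 6,133.5 / (23.7016 × 10⁻⁵) = 25,878,000
N ≈ √25,878,000 ≈ 5,087.0

N₂ ≈ 5087 RPM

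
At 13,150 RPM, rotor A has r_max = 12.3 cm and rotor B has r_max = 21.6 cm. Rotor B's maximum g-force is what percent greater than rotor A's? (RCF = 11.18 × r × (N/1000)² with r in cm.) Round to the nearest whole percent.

At equal RPM, RCF scales linearly with r: ratio = 21.6 / 12.3 = 1.7561.
So rotor B delivers 75.6% more g-force.

76%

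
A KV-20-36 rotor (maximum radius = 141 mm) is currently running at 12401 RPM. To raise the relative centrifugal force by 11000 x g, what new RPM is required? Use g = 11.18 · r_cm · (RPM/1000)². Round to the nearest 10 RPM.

r = 141 mm = 14.1 cm
Current RCF = 11.18 × 14.1 × (12.401)² = 11.18 × 14.1 × 153.784801 ≈ 24,242.3 × g
Target RCF = 24,242.3 + 11,000 = 35,242.3 × g
(N/1000)² = 35,242.3 / 157.638 = 223.5647
N = 1000 × √223.5647 ≈ 14,952.1

N₂ ≈ 14950 RPM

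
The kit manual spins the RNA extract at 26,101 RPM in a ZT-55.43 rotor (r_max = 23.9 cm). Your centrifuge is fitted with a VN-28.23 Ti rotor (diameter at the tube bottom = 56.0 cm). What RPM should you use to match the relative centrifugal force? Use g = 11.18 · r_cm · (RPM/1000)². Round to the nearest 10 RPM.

RCF = 11.18 × r × (N/1000)²
RCF_original = 11.18 × 23.9 × (26.101)² = 11.18 × 23.9 × 681.262201 ≈ 182,034.6 × g
Your rotor: r = 56.0 / 2 = 28 cm
182,034.6 = 11.18 × 28 × (N/1000)²
(N/1000)² = 182,034.6 / 313.04 = 581.5059
N = 1000 × √581.5059 ≈ 24,114.4

24110 RPM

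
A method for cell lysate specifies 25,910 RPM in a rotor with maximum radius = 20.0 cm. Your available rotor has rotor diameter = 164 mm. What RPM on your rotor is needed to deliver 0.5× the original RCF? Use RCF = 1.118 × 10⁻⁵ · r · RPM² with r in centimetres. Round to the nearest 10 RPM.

RCF_original = 1.118 × 10⁻⁵ × 20 × (25910)² = 1.118 × 10⁻⁵ × 20 × 671,328,100 ≈ 150,109 × g
Target RCF = 0.5 × 150,109 ≈ 75,054.5 × g
Your rotor: r = 164 mm / 2 = 82 mm = 8.2 cm
75,054.5 = 1.118 × 10⁻⁵ × 8.2 × N²
N² = 75,054.5 / (9.1676 × 10⁻⁵) = 818,693,006
N ≈ √818,693,006 ≈ 28,612.8

28610 RPM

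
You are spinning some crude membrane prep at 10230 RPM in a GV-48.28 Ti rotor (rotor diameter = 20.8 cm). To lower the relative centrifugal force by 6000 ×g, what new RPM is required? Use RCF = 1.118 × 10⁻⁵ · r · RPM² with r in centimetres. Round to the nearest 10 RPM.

7280 RPM

r = 20.8 / 2 = 10.4 cm
Current RCF = 1.118 × 10⁻⁵ × 10.4 × (10230)² = 1.118 × 10⁻⁵ × 10.4 × 104,652,900 ≈ 12,168.2 × g
Target RCF = 12,168.2 − 6,000 = 6,168.2 × g
N² = 6,168.2 / (11.6272 × 10⁻⁵) = 53,049,745
N ≈ √53,049,745 ≈ 7,283.5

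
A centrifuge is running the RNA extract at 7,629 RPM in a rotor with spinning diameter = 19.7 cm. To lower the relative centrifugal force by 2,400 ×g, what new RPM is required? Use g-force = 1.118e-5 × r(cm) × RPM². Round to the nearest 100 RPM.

≈ 6000 RPM

r = 19.7 / 2 = 9.85 cm
Current RCF = 1.118 × 10⁻⁵ × 9.85 × (7629)² = 1.118 × 10⁻⁵ × 9.85 × 58,201,641 ≈ 6,409.3 × g
Target RCF = 6,409.3 − 2,400 = 4,009.3 × g
N² = 4,009.3 / (11.0123 × 10⁻⁵) = 36,407,472
N ≈ √36,407,472 ≈ 6,033.9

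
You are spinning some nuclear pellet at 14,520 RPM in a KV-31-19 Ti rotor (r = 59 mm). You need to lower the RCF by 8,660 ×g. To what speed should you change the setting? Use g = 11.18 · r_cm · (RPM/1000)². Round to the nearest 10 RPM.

r = 59 mm = 5.9 cm
Current RCF = 11.18 × 5.9 × (14.52)² = 11.18 × 5.9 × 210.8304 ≈ 13,906.8 × g
Target RCF = 13,906.8 − 8,660 = 5,246.8 × g
(N/1000)² = 5,246.8 / 65.962 = 79.54277
N = 1000 × √79.54277 ≈ 8,918.7

≈ 8920 RPM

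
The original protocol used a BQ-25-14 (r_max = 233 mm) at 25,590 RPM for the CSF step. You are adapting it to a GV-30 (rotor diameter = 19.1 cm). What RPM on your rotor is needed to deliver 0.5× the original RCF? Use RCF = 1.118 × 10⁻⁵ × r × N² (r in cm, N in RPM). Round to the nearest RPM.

Original rotor: r = 233 mm = 23.3 cm
RCF_original = 1.118 × 10⁻⁵ × 23.3 × (25590)² = 1.118 × 10⁻⁵ × 23.3 × 654,848,100 ≈ 170,584 × g
Target RCF = 0.5 × 170,584 ≈ 85,292 × g
Your rotor: r = 19.1 / 2 = 9.55 cm
85,292 = 1.118 × 10⁻⁵ × 9.55 × N²
N² = 85,292 / (10.6769 × 10⁻⁵) = 798,846,107
N ≈ √798,846,107 ≈ 28,263.9

28264 RPM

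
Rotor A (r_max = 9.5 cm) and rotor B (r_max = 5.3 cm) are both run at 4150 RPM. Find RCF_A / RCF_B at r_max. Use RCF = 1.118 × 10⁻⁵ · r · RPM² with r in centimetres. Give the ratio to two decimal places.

1.79

At fixed N, RCF ∝ r, so RCF_A/RCF_B = r_A/r_B = 9.5 / 5.3 = 1.7925.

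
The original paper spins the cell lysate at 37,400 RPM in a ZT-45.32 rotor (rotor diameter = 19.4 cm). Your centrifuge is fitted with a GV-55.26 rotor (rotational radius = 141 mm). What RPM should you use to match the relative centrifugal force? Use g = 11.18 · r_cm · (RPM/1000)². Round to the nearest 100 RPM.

≈ 31000 RPM

Original rotor: r = 19.4 / 2 = 9.7 cm
RCF = 11.18 × r × (N/1000)²
RCF_original = 11.18 × 9.7 × (37.4)² = 11.18 × 9.7 × 1,398.76 ≈ 151,689.9 × g
Your rotor: r = 141 mm = 14.1 cm
151,689.9 = 11.18 × 14.1 × (N/1000)²
(N/1000)² = 151,689.9 / 157.638 = 962.2673
N = 1000 × √962.2673 ≈ 31,020.4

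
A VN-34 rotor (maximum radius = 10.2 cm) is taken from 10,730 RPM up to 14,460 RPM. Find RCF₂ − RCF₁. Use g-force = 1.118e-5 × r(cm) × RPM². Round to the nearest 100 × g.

RCF₁ = 1.118 × 10⁻⁵ × 10.2 × (10730)² = 1.118 × 10⁻⁵ × 10.2 × 115,132,900 ≈ 13,129.3 × g
RCF₂ = 1.118 × 10⁻⁵ × 10.2 × (14460)² = 1.118 × 10⁻⁵ × 10.2 × 209,091,600 ≈ 23,844 × g
Increase = 23,844 − 13,129.3 = 10,714.7

10700 g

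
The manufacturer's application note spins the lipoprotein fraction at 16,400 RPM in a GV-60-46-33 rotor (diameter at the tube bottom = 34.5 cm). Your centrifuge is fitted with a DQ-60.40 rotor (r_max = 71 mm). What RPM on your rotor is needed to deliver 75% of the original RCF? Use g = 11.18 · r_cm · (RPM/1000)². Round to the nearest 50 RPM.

≈ 22150 RPM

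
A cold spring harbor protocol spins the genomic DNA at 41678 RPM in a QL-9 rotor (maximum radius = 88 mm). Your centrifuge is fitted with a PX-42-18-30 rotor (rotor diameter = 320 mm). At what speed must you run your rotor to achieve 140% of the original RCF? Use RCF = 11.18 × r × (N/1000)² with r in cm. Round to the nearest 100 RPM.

36600 RPM

Original rotor: r = 88 mm = 8.8 cm
RCF_original = 11.18 × 8.8 × (41.678)² = 11.18 × 8.8 × 1,737.055684 ≈ 170,898.5 × g
Target RCF = 1.4 × 170,898.5 ≈ 239,257.9 × g
Your rotor: r = 320 mm / 2 = 160 mm = 16 cm
239,257.9 = 11.18 × 16 × (N/1000)²
(N/1000)² = 239,257.9 / 178.88 = 1337.533
N = 1000 × √1337.533 ≈ 36,572.3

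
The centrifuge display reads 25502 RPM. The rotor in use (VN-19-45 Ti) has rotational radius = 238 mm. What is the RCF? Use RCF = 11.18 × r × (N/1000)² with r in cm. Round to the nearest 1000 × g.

r = 238 mm = 23.8 cm
RCF = 11.18 × r × (N/1000)²
RCF = 11.18 × 23.8 × (25.502)² = 11.18 × 23.8 × 650.352004 ≈ 173,048.3 × g

≈ 173000 g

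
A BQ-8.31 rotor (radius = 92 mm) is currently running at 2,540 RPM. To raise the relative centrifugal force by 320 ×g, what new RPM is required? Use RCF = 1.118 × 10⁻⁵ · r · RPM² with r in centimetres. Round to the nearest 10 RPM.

r = 92 mm = 9.2 cm
Current RCF = 1.118 × 10⁻⁵ × 9.2 × (2540)² = 1.118 × 10⁻⁵ × 9.2 × 6,451,600 ≈ 663.6 × g
Target RCF = 663.6 + 320 = 983.6 × g
N² = 983.6 / (10.2856 × 10⁻⁵) = 9,562,884
N ≈ √9,562,884 ≈ 3,092.4

N₂ ≈ 3090 RPM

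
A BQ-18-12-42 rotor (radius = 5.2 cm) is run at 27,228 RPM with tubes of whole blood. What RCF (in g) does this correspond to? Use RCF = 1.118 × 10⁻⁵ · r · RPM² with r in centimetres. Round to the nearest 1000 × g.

RCF = 1.118 × 10⁻⁵ × r × N²
RCF = 1.118 × 10⁻⁵ × 5.2 × (27228)² = 1.118 × 10⁻⁵ × 5.2 × 741,363,984 ≈ 43,099.9 × g

≈ 43000 g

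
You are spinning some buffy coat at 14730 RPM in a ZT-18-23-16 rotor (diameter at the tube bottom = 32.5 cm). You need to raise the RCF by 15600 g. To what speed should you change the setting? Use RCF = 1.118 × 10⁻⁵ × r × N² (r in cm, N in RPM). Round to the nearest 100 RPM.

≈ 17400 RPM

r = 32.5 / 2 = 16.25 cm
Current RCF = 1.118 × 10⁻⁵ × 16.25 × (14730)² = 1.118 × 10⁻⁵ × 16.25 × 216,972,900 ≈ 39,418.6 × g
Target RCF = 39,418.6 + 15,600 = 55,018.6 × g
N² = 55,018.6 / (18.1675 × 10⁻⁵) = 302,840,787
N ≈ √302,840,787 ≈ 17,402.3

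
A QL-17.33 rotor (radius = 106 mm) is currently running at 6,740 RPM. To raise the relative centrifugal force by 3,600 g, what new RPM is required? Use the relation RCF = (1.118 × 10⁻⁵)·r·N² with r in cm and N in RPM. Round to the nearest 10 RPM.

N₂ ≈ 8710 RPM

r = 106 mm = 10.6 cm
Current RCF = 1.118 × 10⁻⁵ × 10.6 × (6740)² = 1.118 × 10⁻⁵ × 10.6 × 45,427,600 ≈ 5,383.5 × g
Target RCF = 5,383.5 + 3,600 = 8,983.5 × g
N² = 8,983.5 / (11.8508 × 10⁻⁵) = 75,805,009
N ≈ √75,805,009 ≈ 8,706.6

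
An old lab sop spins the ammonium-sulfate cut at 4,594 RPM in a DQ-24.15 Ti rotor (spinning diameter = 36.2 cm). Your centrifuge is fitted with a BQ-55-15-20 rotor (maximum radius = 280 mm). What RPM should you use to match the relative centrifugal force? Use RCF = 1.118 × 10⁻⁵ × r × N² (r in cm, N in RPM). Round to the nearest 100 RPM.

3700 RPM

Original rotor: r = 36.2 / 2 = 18.1 cm
RCF_original = 1.118 × 10⁻⁵ × 18.1 × (4594)² = 1.118 × 10⁻⁵ × 18.1 × 21,104,836 ≈ 4,270.7 × g
Your rotor: r = 280 mm = 28.0 cm
4,270.7 = 1.118 × 10⁻⁵ × 28 × N²
N² = 4,270.7 / (31.304 × 10⁻⁵) = 13,642,665
N ≈ √13,642,665 ≈ 3,693.6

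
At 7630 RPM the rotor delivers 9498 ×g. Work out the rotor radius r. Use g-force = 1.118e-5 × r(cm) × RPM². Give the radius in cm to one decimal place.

14.6 cm

9498 = 1.118 × 10⁻⁵ × r × (7630)²
r = 9498 / (1.118 × 10⁻⁵ × 58,216,900) = 9498 / 650.8649 ≈ 14.593 cm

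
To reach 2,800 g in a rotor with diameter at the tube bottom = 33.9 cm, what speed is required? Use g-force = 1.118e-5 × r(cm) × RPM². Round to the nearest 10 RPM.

≈ 3840 RPM

r = 33.9 / 2 = 16.95 cm
RCF = 1.118 × 10⁻⁵ × r × N²
2,800 = 1.118 × 10⁻⁵ × 16.95 × N²
N² = 2,800 / (18.9501 × 10⁻⁵) = 14,775,648
N ≈ √14,775,648 ≈ 3,843.9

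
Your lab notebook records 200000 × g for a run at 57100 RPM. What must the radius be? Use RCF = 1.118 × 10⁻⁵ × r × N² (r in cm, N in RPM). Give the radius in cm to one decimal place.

5.5 cm

200000 = 1.118 × 10⁻⁵ × r × (57100)²
r = 200000 / (1.118 × 10⁻⁵ × 3,260,410,000) = 200000 / 36451.38 ≈ 5.487 cm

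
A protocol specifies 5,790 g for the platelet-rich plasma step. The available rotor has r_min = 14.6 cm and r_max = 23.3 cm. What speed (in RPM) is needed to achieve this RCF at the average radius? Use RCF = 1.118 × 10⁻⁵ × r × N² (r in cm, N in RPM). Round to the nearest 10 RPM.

5230 RPM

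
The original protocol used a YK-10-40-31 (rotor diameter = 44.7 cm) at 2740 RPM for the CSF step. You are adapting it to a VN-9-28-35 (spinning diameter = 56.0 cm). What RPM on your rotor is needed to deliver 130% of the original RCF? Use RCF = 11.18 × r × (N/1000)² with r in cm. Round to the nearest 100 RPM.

2800 RPM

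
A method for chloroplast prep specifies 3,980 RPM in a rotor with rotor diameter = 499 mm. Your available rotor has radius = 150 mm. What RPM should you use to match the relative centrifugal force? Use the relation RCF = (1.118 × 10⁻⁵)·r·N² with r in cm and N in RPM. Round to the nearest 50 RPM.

≈ 5150 RPM

Original rotor: r = 499 mm / 2 = 249.5 mm = 24.95 cm
RCF_original = 1.118 × 10⁻⁵ × 24.95 × (3980)² = 1.118 × 10⁻⁵ × 24.95 × 15,840,400 ≈ 4,418.5 × g
Your rotor: r = 150 mm = 15.0 cm
4,418.5 = 1.118 × 10⁻⁵ × 15 × N²
N² = 4,418.5 / (16.77 × 10⁻⁵) = 26,347,645
N ≈ √26,347,645 ≈ 5,133.0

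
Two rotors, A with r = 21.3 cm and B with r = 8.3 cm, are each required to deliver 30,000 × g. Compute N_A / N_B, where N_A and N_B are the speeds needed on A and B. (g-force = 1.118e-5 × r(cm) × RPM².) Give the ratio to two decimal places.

0.62

At fixed RCF, N ∝ 1/√r, so N_A/N_B = √(r_B/r_A) = √(8.3/21.3) = √0.389671 = 0.6242.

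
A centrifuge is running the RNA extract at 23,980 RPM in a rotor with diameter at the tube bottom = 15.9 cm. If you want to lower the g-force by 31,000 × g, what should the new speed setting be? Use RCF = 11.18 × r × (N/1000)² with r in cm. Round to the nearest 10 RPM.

15040 RPM

r = 15.9 / 2 = 7.95 cm
Current RCF = 11.18 × 7.95 × (23.98)² = 11.18 × 7.95 × 575.0404 ≈ 51,110.2 × g
Target RCF = 51,110.2 − 31,000 = 20,110.2 × g
(N/1000)² = 20,110.2 / 88.881 = 226.2598
N = 1000 × √226.2598 ≈ 15,041.9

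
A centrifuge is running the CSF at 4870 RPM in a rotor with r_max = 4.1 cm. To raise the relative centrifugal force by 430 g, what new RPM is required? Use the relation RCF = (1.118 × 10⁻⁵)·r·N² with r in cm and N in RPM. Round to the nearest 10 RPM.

Current RCF = 1.118 × 10⁻⁵ × 4.1 × (4870)² = 1.118 × 10⁻⁵ × 4.1 × 23,716,900 ≈ 1,087.1 × g
Target RCF = 1,087.1 + 430 = 1,517.1 × g
N² = 1,517.1 / (4.5838 × 10⁻⁵) = 33,096,994
N ≈ √33,096,994 ≈ 5,753.0

N₂ ≈ 5750 RPM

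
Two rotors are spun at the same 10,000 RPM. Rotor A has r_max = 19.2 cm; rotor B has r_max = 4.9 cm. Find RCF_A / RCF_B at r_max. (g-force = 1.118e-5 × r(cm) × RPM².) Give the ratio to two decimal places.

At fixed N, RCF ∝ r, so RCF_A/RCF_B = r_A/r_B = 19.2 / 4.9 = 3.9184.

3.92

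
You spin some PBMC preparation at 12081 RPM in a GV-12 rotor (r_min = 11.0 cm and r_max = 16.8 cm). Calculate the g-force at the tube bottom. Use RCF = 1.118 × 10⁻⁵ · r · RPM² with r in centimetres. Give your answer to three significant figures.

Use r_max = 16.8 cm.
RCF = 1.118 × 10⁻⁵ × r × N²
RCF = 1.118 × 10⁻⁵ × 16.8 × (12081)² = 1.118 × 10⁻⁵ × 16.8 × 145,950,561 ≈ 27,413 × g

RCF ≈ 27400 ×g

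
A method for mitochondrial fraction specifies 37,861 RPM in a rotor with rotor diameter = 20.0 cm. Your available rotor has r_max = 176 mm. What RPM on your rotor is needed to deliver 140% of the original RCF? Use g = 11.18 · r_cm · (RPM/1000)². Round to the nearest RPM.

Original rotor: r = 20.0 / 2 = 10 cm
RCF_original = 11.18 × 10 × (37.861)² = 11.18 × 10 × 1,433.455321 ≈ 160,260.3 × g
Target RCF = 1.4 × 160,260.3 ≈ 224,364.4 × g
Your rotor: r = 176 mm = 17.6 cm
224,364.4 = 11.18 × 17.6 × (N/1000)²
(N/1000)² = 224,364.4 / 196.768 = 1140.248
N = 1000 × √1140.248 ≈ 33,767.6

33768 RPM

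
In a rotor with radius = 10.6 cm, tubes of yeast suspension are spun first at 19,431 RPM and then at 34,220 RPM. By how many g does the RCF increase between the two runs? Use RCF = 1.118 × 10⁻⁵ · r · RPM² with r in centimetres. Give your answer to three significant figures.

RCF₁ = 1.118 × 10⁻⁵ × 10.6 × (19431)² = 1.118 × 10⁻⁵ × 10.6 × 377,563,761 ≈ 44,744.3 × g
RCF₂ = 1.118 × 10⁻⁵ × 10.6 × (34220)² = 1.118 × 10⁻⁵ × 10.6 × 1,171,008,400 ≈ 138,773.9 × g
Increase = 138,773.9 − 44,744.3 = 94,029.6

≈ 94000 g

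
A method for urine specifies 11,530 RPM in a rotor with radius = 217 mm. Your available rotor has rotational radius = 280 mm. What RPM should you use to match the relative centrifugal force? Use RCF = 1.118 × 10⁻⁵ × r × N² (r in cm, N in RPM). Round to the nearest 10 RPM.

≈ 10150 RPM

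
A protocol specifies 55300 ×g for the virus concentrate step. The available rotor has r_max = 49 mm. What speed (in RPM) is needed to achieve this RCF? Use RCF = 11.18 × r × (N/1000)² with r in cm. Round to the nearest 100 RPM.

≈ 31800 RPM

r = 49 mm = 4.9 cm
RCF = 11.18 × r × (N/1000)²
55,300 = 11.18 × 4.9 × (N/1000)²
(N/1000)² = 55,300 / 54.782 = 1009.456
N = 1000 × √1009.456 ≈ 31,771.9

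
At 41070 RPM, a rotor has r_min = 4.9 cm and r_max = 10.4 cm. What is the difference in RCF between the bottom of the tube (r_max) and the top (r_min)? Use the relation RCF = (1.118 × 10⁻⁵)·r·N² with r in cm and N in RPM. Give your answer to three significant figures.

104000 x g

ΔRCF = 1.118 × 10⁻⁵ × (r_max − r_min) × N² = 1.118 × 10⁻⁵ × 5.5 × 1,686,744,900 ≈ 103,717.9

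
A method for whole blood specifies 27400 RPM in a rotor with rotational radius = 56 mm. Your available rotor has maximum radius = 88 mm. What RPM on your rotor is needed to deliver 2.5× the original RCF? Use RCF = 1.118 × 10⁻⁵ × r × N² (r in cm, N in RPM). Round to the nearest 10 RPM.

Original rotor: r = 56 mm = 5.6 cm
RCF_original = 1.118 × 10⁻⁵ × 5.6 × (27400)² = 1.118 × 10⁻⁵ × 5.6 × 750,760,000 ≈ 47,003.6 × g
Target RCF = 2.5 × 47,003.6 ≈ 117,509 × g
Your rotor: r = 88 mm = 8.8 cm
117,509 = 1.118 × 10⁻⁵ × 8.8 × N²
N² = 117,509 / (9.8384 × 10⁻⁵) = 1,194,391,364
N ≈ √1,194,391,364 ≈ 34,560.0

34560 RPM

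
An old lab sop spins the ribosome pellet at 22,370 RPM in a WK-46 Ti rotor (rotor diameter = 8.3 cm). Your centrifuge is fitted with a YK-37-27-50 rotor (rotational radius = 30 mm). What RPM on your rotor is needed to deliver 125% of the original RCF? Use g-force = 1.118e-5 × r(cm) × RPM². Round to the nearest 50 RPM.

Original rotor: r = 8.3 / 2 = 4.15 cm
RCF_original = 1.118 × 10⁻⁵ × 4.15 × (22370)² = 1.118 × 10⁻⁵ × 4.15 × 500,416,900 ≈ 23,217.8 × g
Target RCF = 1.25 × 23,217.8 ≈ 29,022.2 × g
Your rotor: r = 30 mm = 3.0 cm
29,022.2 = 1.118 × 10⁻⁵ × 3 × N²
N² = 29,022.2 / (3.354 × 10⁻⁵) = 865,301,133
N ≈ √865,301,133 ≈ 29,416.0

29400 RPM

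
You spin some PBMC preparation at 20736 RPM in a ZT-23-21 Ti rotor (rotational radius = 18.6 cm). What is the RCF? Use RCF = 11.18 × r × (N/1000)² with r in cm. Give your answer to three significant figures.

RCF = 11.18 × r × (N/1000)²
RCF = 11.18 × 18.6 × (20.736)² = 11.18 × 18.6 × 429.981696 ≈ 89,413.8 × g

89400 × g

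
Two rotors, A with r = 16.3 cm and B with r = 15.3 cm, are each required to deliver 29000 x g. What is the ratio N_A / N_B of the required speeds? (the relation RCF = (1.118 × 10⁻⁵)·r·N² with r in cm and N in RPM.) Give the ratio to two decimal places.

At fixed RCF, N ∝ 1/√r, so N_A/N_B = √(r_B/r_A) = √(15.3/16.3) = √0.938650 = 0.9688.

0.97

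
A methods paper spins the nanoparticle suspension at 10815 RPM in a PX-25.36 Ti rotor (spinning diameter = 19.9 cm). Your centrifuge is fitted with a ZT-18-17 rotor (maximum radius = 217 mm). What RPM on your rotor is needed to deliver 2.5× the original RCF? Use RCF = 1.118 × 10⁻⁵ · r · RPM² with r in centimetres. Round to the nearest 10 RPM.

11580 RPM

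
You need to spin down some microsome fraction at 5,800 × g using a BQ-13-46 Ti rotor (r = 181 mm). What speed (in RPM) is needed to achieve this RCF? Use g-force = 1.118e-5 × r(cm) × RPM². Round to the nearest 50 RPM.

5350 RPM

r = 181 mm = 18.1 cm
5,800 = 1.118 × 10⁻⁵ × 18.1 × N²
N² = 5,800 / (20.2358 × 10⁻⁵) = 28,662,074
N ≈ √28,662,074 ≈ 5,353.7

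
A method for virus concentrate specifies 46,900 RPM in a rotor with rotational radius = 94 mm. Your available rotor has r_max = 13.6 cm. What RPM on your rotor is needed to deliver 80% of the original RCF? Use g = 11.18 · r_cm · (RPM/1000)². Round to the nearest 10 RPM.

Original rotor: r = 94 mm = 9.4 cm
RCF = 11.18 × r × (N/1000)²
RCF_original = 11.18 × 9.4 × (46.9)² = 11.18 × 9.4 × 2,199.61 ≈ 231,161.4 × g
Target RCF = 0.8 × 231,161.4 ≈ 184,929.1 × g
184,929.1 = 11.18 × 13.6 × (N/1000)²
(N/1000)² = 184,929.1 / 152.048 = 1216.255
N = 1000 × √1216.255 ≈ 34,874.8

≈ 34870 RPM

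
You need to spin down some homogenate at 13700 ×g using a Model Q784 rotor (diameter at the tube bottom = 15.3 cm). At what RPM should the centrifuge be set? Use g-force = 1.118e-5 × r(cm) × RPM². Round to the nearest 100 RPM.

r = 15.3 / 2 = 7.65 cm
RCF = 1.118 × 10⁻⁵ × r × N²
13,700 = 1.118 × 10⁻⁵ × 7.65 × N²
N² = 13,700 / (8.5527 × 10⁻⁵) = 160,183,334
N ≈ √160,183,334 ≈ 12,656.4

12700 RPM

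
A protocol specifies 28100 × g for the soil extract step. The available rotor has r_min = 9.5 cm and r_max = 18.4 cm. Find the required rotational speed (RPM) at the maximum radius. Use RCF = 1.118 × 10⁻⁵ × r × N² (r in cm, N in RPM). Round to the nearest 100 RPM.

11700 RPM

Use r_max = 18.4 cm.
RCF = 1.118 × 10⁻⁵ × r × N²
28,100 = 1.118 × 10⁻⁵ × 18.4 × N²
N² = 28,100 / (20.5712 × 10⁻⁵) = 136,598,740
N ≈ √136,598,740 ≈ 11,687.5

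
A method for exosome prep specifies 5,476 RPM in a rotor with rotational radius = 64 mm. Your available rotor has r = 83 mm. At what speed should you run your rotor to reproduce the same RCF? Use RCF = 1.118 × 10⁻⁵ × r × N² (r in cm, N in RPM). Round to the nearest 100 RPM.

≈ 4800 RPM

Original rotor: r = 64 mm = 6.4 cm
RCF = 1.118 × 10⁻⁵ × r × N²
RCF_original = 1.118 × 10⁻⁵ × 6.4 × (5476)² = 1.118 × 10⁻⁵ × 6.4 × 29,986,576 ≈ 2,145.6 × g
Your rotor: r = 83 mm = 8.3 cm
2,145.6 = 1.118 × 10⁻⁵ × 8.3 × N²
N² = 2,145.6 / (9.2794 × 10⁻⁵) = 23,122,185
N ≈ √23,122,185 ≈ 4,808.6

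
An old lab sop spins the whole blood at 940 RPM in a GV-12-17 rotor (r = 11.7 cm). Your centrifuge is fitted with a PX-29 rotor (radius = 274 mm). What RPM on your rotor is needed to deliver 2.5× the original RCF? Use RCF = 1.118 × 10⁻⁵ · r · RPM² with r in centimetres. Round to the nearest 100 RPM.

≈ 1000 RPM

RCF = 1.118 × 10⁻⁵ × r × N²
RCF_original = 1.118 × 10⁻⁵ × 11.7 × (940)² = 1.118 × 10⁻⁵ × 11.7 × 883,600 ≈ 115.6 × g
Target RCF = 2.5 × 115.6 ≈ 289 × g
Your rotor: r = 274 mm = 27.4 cm
289 = 1.118 × 10⁻⁵ × 27.4 × N²
N² = 289 / (30.6332 × 10⁻⁵) = 943,421
N ≈ √943,421 ≈ 971.3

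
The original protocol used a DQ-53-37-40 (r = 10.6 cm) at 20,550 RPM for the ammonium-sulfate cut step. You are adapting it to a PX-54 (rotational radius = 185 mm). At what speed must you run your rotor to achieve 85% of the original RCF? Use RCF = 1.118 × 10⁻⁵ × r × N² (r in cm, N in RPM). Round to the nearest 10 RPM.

≈ 14340 RPM

RCF_original = 1.118 × 10⁻⁵ × 10.6 × (20550)² = 1.118 × 10⁻⁵ × 10.6 × 422,302,500 ≈ 50,046.2 × g
Target RCF = 0.85 × 50,046.2 ≈ 42,539.3 × g
Your rotor: r = 185 mm = 18.5 cm
42,539.3 = 1.118 × 10⁻⁵ × 18.5 × N²
N² = 42,539.3 / (20.683 × 10⁻⁵) = 205,672,775
N ≈ √205,672,775 ≈ 14,341.3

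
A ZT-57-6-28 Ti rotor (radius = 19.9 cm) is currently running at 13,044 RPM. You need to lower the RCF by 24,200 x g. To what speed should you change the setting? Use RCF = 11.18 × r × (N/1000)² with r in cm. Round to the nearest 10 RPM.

Current RCF = 11.18 × 19.9 × (13.044)² = 11.18 × 19.9 × 170.145936 ≈ 37,854.4 × g
Target RCF = 37,854.4 − 24,200 = 13,654.4 × g
(N/1000)² = 13,654.4 / 222.482 = 61.37305
N = 1000 × √61.37305 ≈ 7,834.1

7830 RPM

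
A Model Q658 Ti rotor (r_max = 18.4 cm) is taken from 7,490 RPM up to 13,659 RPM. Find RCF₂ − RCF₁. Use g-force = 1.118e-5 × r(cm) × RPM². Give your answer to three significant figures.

RCF₁ = 1.118 × 10⁻⁵ × 18.4 × (7490)² = 1.118 × 10⁻⁵ × 18.4 × 56,100,100 ≈ 11,540.5 × g
RCF₂ = 1.118 × 10⁻⁵ × 18.4 × (13659)² = 1.118 × 10⁻⁵ × 18.4 × 186,568,281 ≈ 38,379.3 × g
Increase = 38,379.3 − 11,540.5 = 26,838.8

26800 g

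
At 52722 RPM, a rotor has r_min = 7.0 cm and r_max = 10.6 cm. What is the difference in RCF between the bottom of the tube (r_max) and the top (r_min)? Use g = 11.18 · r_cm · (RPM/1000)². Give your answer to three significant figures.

ΔRCF = 11.18 × (r_max − r_min) × (N/1000)² = 11.18 × 3.6 × 2,779.609284 ≈ 111,873.7

112000 g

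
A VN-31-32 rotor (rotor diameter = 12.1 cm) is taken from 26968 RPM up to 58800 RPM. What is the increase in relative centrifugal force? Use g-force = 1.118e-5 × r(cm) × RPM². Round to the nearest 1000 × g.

185000 g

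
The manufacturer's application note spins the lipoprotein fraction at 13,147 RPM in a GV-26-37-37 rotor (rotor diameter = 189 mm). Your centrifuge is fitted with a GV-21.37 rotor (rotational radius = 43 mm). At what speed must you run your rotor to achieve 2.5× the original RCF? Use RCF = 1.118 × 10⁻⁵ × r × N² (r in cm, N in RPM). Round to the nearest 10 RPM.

≈ 30820 RPM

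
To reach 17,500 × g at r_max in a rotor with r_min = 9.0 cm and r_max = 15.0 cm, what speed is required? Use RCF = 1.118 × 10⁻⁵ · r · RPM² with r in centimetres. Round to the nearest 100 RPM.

Use r_max = 15.0 cm.
RCF = 1.118 × 10⁻⁵ × r × N²
17,500 = 1.118 × 10⁻⁵ × 15 × N²
N² = 17,500 / (16.77 × 10⁻⁵) = 104,353,011
N ≈ √104,353,011 ≈ 10,215.3

10200 RPM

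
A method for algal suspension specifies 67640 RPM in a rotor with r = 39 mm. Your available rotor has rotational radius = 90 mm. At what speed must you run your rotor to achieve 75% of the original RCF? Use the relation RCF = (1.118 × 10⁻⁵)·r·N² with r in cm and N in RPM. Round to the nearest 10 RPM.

≈ 38560 RPM

Original rotor: r = 39 mm = 3.9 cm
RCF = 1.118 × 10⁻⁵ × r × N²
RCF_original = 1.118 × 10⁻⁵ × 3.9 × (67640)² = 1.118 × 10⁻⁵ × 3.9 × 4,575,169,600 ≈ 199,486.5 × g
Target RCF = 0.75 × 199,486.5 ≈ 149,614.9 × g
Your rotor: r = 90 mm = 9.0 cm
149,614.9 = 1.118 × 10⁻⁵ × 9 × N²
N² = 149,614.9 / (10.062 × 10⁻⁵) = 1,486,930,034
N ≈ √1,486,930,034 ≈ 38,560.7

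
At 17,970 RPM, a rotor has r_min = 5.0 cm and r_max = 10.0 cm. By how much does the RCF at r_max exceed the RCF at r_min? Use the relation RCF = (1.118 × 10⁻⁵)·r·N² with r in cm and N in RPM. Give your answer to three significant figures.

18100 × g

ΔRCF = 1.118 × 10⁻⁵ × (r_max − r_min) × N² = 1.118 × 10⁻⁵ × 5.0 × 322,920,900 ≈ 18,051.3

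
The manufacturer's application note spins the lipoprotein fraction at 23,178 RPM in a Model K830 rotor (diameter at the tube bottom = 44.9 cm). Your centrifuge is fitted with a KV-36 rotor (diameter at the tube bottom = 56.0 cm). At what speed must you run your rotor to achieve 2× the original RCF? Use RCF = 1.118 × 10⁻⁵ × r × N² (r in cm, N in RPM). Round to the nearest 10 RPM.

≈ 29350 RPM

Original rotor: r = 44.9 / 2 = 22.45 cm
RCF = 1.118 × 10⁻⁵ × r × N²
RCF_original = 1.118 × 10⁻⁵ × 22.45 × (23178)² = 1.118 × 10⁻⁵ × 22.45 × 537,219,684 ≈ 134,837.3 × g
Target RCF = 2 × 134,837.3 ≈ 269,674.6 × g
Your rotor: r = 56.0 / 2 = 28 cm
269,674.6 = 1.118 × 10⁻⁵ × 28 × N²
N² = 269,674.6 / (31.304 × 10⁻⁵) = 861,470,100
N ≈ √861,470,100 ≈ 29,350.8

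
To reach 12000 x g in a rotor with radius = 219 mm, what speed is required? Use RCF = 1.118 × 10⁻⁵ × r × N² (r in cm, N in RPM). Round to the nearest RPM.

≈ 7001 RPM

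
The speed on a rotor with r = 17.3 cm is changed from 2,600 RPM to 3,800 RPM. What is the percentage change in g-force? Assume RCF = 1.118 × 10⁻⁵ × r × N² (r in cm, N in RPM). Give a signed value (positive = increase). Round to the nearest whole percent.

+114%

RCF ∝ N², so the ratio is (3800/2600)² = (1.461538)² = 2.1361.
Change = 2.1361 − 1 = +1.1361 → +113.6%.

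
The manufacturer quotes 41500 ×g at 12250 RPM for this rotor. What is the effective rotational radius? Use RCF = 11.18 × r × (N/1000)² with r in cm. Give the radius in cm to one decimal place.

41500 = 11.18 × r × (12.25)²
r = 41500 / (11.18 × 150.0625) = 41500 / 1677.699 ≈ 24.736 cm

r ≈ 24.7 cm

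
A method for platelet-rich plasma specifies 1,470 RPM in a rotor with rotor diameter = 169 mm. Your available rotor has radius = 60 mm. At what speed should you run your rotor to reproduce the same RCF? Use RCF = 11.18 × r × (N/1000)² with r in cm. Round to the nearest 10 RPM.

Original rotor: r = 169 mm / 2 = 84.5 mm = 8.45 cm
RCF = 11.18 × r × (N/1000)²
RCF_original = 11.18 × 8.45 × (1.47)² = 11.18 × 8.45 × 2.1609 ≈ 204.1 × g
Your rotor: r = 60 mm = 6.0 cm
204.1 = 11.18 × 6 × (N/1000)²
(N/1000)² = 204.1 / 67.08 = 3.042636
N = 1000 × √3.042636 ≈ 1,744.3

≈ 1740 RPM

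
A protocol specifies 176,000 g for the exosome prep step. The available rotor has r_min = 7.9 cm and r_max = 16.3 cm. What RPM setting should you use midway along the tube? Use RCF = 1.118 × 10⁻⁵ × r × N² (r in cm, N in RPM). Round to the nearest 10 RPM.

36070 RPM

r_avg = (7.9 + 16.3) / 2 = 12.1 cm
RCF = 1.118 × 10⁻⁵ × r × N²
176,000 = 1.118 × 10⁻⁵ × 12.1 × N²
N² = 176,000 / (13.5278 × 10⁻⁵) = 1,301,024,557
N ≈ √1,301,024,557 ≈ 36,069.7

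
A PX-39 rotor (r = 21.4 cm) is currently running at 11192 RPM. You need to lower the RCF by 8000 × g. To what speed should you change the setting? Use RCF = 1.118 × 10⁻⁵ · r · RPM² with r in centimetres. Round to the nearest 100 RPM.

Current RCF = 1.118 × 10⁻⁵ × 21.4 × (11192)² = 1.118 × 10⁻⁵ × 21.4 × 125,260,864 ≈ 29,968.9 × g
Target RCF = 29,968.9 − 8,000 = 21,968.9 × g
N² = 21,968.9 / (23.9252 × 10⁻⁵) = 91,823,266
N ≈ √91,823,266 ≈ 9,582.4

≈ 9600 RPM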